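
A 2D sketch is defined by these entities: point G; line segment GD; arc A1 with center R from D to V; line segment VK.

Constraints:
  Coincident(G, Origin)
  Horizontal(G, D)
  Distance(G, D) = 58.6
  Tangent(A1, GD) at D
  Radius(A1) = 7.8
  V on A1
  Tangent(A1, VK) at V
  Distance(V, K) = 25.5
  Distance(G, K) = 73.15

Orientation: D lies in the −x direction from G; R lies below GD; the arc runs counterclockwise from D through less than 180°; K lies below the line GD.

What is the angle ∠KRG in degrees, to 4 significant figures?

111.3°

G is at the origin; G and D share the same y with |GD| = 58.6 and D on the −x side, so D = (-58.60, 0.000). The tangent condition forces RD to be normal to GD, so R = D + (0, -7.8) = (-58.60, -7.800). Since RV ⟂ VK (tangency), |RK| = √(7.8² + 25.5²) = 26.67 regardless of where V sits on A1. So K lies on both circle(G, 73.15) and circle(R, 26.67); the below-GD intersection is K = (-64.92, -33.71). V is the foot of the tangent from K: V = (-66.39, -8.248).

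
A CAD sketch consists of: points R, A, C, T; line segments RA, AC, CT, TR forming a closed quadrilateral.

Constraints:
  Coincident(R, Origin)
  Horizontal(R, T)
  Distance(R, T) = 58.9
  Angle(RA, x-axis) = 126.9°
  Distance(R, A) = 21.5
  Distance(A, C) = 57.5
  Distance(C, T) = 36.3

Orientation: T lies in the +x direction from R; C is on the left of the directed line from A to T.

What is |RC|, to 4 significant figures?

53.48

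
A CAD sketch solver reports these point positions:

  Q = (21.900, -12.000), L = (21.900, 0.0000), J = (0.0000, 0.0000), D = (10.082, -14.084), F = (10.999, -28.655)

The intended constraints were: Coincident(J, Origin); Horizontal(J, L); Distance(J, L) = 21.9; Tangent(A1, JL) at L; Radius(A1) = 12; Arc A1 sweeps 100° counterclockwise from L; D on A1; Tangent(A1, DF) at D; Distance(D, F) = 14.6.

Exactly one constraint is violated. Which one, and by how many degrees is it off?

Tangent(A1, DF) at D — off by 6.40°.

J = (0.00, 0.00) ✓; J.y = 0.00, L.y = 0.00 ✓; |JL| = 21.90 ✓; ∠(QL, LJ) = 90.00° ✓; |QL| = 12.00 ✓; bearing(Q→D) − bearing(Q→L) = 100.0° ✓; |QD| = 12.00 ✓; ∠(QD, DF) = 96.40° ✗; |DF| = 14.60 ✓.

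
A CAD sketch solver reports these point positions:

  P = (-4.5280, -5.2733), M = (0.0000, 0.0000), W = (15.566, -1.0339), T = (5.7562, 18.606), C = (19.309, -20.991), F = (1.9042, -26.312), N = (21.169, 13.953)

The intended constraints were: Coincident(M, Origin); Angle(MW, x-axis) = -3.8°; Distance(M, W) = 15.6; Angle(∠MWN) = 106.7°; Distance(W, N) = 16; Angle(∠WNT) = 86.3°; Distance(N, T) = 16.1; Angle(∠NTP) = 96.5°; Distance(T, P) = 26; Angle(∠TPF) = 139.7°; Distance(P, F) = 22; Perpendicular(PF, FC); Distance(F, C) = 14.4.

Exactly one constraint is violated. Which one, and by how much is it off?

Distance(F, C) = 14.4 — off by 3.80.

M = (0.00, 0.00) ✓; MW at -3.800° ✓; |MW| = 15.60 ✓; ∠MWN = 106.7° ✓; |WN| = 16.00 ✓; ∠WNT = 86.30° ✓; |NT| = 16.10 ✓; ∠NTP = 96.50° ✓; |TP| = 26.00 ✓; ∠TPF = 139.7° ✓; |PF| = 22.00 ✓; ∠(PF, FC) = 90.00° ✓; |FC| = 18.20 ✗.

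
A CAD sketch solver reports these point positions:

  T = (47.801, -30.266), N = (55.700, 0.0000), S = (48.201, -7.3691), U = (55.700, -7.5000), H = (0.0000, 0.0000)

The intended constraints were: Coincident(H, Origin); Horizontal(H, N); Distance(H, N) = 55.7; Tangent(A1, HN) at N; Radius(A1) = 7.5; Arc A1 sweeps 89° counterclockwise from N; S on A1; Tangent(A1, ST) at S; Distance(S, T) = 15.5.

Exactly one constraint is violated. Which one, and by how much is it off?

Distance(S, T) = 15.5 — off by 7.40.

H = (0.00, 0.00) ✓; H.y = 0.00, N.y = 0.00 ✓; |HN| = 55.70 ✓; ∠(UN, NH) = 90.00° ✓; |UN| = 7.500 ✓; bearing(U→S) − bearing(U→N) = 89.00° ✓; |US| = 7.500 ✓; ∠(US, ST) = 90.00° ✓; |ST| = 22.90 ✗.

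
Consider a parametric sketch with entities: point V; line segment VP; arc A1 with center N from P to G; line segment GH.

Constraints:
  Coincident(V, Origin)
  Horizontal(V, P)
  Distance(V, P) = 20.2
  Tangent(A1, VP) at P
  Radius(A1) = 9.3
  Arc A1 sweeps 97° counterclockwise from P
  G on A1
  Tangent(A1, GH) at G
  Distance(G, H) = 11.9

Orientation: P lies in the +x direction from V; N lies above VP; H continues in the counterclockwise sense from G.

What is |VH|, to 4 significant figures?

35.75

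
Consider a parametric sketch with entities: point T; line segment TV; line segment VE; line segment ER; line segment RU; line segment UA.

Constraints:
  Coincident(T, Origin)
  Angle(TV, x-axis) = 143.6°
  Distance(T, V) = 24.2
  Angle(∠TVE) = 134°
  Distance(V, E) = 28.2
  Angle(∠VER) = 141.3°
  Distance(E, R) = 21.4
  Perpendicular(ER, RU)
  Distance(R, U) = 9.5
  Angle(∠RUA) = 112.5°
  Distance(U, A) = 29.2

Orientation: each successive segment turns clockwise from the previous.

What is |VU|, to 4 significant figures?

44.16

T is at the origin; TV runs at 143.6° with length 24.2, so V = (-19.48, 14.36). ∠TVE = 134.0° gives VE at 97.60° from the x-axis; with |VE| = 28.2, E = (-23.21, 42.31). ∠VER = 141.3° gives ER at 58.90° from the x-axis; with |ER| = 21.4, R = (-12.15, 60.64). The perpendicularity gives RU at right angles to ER, so RU runs at -31.10°; with |RU| = 9.5, U = (-4.020, 55.73). Then |VU| = |U − V| = 44.16.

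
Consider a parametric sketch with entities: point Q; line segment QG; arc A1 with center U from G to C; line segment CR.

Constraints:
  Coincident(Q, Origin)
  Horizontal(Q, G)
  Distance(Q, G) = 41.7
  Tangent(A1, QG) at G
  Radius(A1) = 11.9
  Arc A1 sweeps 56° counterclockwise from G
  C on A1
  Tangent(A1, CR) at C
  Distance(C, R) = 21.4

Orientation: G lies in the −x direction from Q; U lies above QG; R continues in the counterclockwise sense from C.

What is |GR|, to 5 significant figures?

31.703

Q is at the origin; Q and G share the same y with |QG| = 41.7 and G on the −x side, so G = (-41.700, 0.0000). The tangent condition forces UG to be normal to QG, so U = G + (0, 11.9) = (-41.700, 11.900). On A1, G sits at bearing -90° from U; a 56° counterclockwise sweep puts C at bearing -34°, so C = U + 11.9·(cos -34°, sin -34°) = (-31.834, 5.2456). Since A1 is tangent to CR there, UC ⟂ CR, so CR runs along (−sin -34°, cos -34°); with |CR| = 21.4, R = (-19.868, 22.987). Then |GR| = |R − G| = 31.703.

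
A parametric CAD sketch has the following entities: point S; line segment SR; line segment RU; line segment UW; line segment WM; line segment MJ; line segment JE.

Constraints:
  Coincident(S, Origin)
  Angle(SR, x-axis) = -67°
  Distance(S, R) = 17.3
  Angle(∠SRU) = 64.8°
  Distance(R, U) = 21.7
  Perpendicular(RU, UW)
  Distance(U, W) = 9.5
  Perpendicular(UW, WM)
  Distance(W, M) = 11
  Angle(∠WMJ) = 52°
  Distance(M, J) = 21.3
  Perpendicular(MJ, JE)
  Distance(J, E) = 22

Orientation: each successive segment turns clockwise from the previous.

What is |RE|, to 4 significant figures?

41.62

∠WMJ = 52.0° gives MJ at -130.2° from the x-axis; with |MJ| = 21.3, J = (-17.32, -22.29). MJ ⟂ JE, so JE runs at 139.8°; with |JE| = 22.0, E = (-34.12, -8.090). Then |RE| = |E − R| = 41.62.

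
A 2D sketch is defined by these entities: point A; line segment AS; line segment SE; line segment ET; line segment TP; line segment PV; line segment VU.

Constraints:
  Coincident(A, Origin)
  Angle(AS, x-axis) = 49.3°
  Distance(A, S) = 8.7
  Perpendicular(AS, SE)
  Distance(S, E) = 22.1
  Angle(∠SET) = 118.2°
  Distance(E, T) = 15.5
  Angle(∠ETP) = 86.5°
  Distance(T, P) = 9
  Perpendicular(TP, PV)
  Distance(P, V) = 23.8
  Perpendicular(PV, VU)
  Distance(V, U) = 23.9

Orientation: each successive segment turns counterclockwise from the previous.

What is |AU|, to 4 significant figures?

40.17

TP ⟂ PV, so PV runs at 24.60°; with |PV| = 23.8, V = (-0.1559, 17.15). The perpendicularity gives VU at right angles to PV, so VU runs at 114.6°; with |VU| = 23.9, U = (-10.11, 38.88). Then |AU| = |U − A| = 40.17.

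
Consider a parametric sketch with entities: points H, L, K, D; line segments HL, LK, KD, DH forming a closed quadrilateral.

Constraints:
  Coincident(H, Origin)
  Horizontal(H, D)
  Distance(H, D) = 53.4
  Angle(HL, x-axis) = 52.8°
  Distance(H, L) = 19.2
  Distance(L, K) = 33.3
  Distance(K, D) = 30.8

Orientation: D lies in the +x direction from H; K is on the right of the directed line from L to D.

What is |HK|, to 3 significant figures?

30.1

H is at the origin; HD is horizontal with |HD| = 53.4 and D in +x, so D = (53.4, 0). HL runs at 52.8° with |HL| = 19.2, so L = (11.6, 15.3). K is determined by |LK| = 33.3 and |KD| = 30.8 together: it lies at the intersection of circle(L, 33.3) and circle(D, 30.8). With |LD| = 44.5, the foot of the radical line on LD is 24.1 from L and the perpendicular offset is √(33.3² − 24.1²) = 23.0. Taking the right-of-LD solution: K = (26.3, -14.6).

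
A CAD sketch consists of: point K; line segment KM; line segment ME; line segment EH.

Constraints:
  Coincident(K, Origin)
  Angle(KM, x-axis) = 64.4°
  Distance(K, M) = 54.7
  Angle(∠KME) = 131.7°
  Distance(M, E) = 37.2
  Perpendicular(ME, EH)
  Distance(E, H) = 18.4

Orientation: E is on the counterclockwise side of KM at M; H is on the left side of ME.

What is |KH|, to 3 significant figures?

76.9

K is at the origin; KM runs at 64.4° with length 54.7, so M = 54.7·(cos 64.4°, sin 64.4°) = (23.6, 49.3). ∠KME = 131.7°, so ME runs at 64.4° + (180° − 131.7°) = 113° from the x-axis; with |ME| = 37.2, E = M + 37.2·(cos 113°, sin 113°) = (9.28, 83.6). ME is perpendicular to EH; with |EH| = 18.4 on the left of ME, H = E + 18.4·(-0.923, -0.386) = (-7.70, 76.5). Then |KH| = |H − K| = 76.9.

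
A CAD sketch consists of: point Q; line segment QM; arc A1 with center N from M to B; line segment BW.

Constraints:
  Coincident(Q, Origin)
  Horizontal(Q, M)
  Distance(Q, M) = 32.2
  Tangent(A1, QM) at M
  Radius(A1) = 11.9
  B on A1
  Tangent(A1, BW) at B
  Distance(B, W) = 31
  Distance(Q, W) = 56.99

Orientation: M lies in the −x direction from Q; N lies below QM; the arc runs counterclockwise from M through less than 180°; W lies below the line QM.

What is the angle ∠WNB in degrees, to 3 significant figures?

69.0°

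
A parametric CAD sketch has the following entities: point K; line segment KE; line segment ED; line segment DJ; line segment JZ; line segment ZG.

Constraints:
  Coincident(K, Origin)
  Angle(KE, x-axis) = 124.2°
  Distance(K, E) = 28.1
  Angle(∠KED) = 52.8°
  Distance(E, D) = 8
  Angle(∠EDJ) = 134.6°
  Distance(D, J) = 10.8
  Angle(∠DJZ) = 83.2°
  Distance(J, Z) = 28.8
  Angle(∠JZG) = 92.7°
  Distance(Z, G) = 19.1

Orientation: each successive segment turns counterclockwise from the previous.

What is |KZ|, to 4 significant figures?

24.34

K is at the origin; KE runs at 124.2° with length 28.1, so E = (-15.79, 23.24). ∠KED = 52.8° gives ED at -108.6° from the x-axis; with |ED| = 8.0, D = (-18.35, 15.66). ∠EDJ = 134.6° gives DJ at -63.20° from the x-axis; with |DJ| = 10.8, J = (-13.48, 6.019). ∠DJZ = 83.2° gives JZ at 33.60° from the x-axis; with |JZ| = 28.8, Z = (10.51, 21.96). Then |KZ| = |Z − K| = 24.34.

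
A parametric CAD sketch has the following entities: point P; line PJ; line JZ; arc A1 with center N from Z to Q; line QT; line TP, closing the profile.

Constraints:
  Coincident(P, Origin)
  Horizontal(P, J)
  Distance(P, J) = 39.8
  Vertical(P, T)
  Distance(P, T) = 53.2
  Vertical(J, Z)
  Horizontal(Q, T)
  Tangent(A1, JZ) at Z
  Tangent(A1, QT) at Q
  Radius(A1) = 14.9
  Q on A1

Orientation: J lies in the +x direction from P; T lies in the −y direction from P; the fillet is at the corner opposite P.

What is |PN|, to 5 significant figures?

45.683

PT is vertical with |PT| = 53.2 and T on the −y side, so T = (0.0000, -53.200). The virtual corner opposite P is at (39.800, -53.200). The tangent condition forces NZ to be normal to JZ and since A1 is tangent to QT there, NQ ⟂ QT, with radius 14.9, so the center N sits 14.9 in from both sides at N = (24.900, -38.300). Then |PN| = |N − P| = 45.683.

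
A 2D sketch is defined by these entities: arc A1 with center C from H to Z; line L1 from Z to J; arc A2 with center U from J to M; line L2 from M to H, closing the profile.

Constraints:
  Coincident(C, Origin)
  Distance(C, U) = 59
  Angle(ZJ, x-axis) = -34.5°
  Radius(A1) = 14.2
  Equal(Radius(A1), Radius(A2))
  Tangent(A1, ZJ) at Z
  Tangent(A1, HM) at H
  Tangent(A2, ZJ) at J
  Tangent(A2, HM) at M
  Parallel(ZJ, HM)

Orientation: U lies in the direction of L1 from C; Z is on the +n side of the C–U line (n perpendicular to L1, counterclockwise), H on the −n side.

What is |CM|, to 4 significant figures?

60.68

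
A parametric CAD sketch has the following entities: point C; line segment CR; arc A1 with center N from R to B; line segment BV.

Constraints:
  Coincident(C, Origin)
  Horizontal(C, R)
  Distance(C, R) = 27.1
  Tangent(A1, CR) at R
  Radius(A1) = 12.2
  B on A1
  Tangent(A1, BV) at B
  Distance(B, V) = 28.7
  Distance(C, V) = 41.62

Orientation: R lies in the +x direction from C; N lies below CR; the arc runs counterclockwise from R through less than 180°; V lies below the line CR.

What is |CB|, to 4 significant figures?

18.64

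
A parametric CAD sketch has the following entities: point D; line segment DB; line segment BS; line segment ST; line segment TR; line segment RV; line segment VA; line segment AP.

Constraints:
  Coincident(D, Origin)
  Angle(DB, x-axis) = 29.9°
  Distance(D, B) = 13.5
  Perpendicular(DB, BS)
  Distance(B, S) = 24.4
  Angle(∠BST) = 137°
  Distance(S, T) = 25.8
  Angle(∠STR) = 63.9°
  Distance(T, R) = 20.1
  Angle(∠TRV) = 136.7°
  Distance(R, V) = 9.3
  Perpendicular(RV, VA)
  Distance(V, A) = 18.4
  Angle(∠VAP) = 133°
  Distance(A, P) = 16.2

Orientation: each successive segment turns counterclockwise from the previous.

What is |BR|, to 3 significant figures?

34.8

∠BST = 137.0° gives ST at 163° from the x-axis; with |ST| = 25.8, T = (-25.1, 35.5). ∠STR = 63.9° gives TR at -81.0° from the x-axis; with |TR| = 20.1, R = (-22.0, 15.6). Then |BR| = |R − B| = 34.8.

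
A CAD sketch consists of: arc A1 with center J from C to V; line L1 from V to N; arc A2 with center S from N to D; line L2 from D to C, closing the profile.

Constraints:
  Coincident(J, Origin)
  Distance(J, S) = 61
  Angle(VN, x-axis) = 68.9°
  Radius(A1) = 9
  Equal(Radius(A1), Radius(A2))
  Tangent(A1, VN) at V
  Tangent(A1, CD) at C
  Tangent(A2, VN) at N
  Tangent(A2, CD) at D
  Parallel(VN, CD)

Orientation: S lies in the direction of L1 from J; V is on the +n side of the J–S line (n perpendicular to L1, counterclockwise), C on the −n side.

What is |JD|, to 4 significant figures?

61.66

The slot axis is L1's direction at 68.9°, so u = (cos 68.9°, sin 68.9°) = (0.3600, 0.9330) and n = (−sin 68.9°, cos 68.9°) = (-0.9330, 0.3600). J is at the origin and S lies 61.0 along u from J, so S = 61.0·u = (21.96, 56.91). Tangency of A1 to both parallel lines with radius 9.0 puts V and C at J ± 9.0·n: V = (-8.397, 3.240), C = (8.397, -3.240). Equal radii place N and D the same way about S: N = S + 9.0·n = (13.56, 60.15), D = S − 9.0·n = (30.36, 53.67). Then |JD| = |D − J| = 61.66.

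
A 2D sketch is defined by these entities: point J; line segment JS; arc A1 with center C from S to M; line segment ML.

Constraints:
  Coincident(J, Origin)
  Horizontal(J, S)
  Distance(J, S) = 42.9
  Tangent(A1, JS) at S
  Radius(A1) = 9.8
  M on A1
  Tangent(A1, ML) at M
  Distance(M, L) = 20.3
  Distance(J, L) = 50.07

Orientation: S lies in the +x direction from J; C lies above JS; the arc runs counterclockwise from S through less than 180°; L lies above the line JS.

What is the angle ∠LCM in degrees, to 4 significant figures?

64.23°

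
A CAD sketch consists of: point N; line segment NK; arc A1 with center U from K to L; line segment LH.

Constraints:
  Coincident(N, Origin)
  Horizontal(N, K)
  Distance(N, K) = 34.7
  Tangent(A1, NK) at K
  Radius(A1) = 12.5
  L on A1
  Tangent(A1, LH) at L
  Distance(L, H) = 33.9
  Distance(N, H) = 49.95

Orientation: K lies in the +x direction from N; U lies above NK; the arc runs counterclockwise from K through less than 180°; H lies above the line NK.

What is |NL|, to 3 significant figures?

48.6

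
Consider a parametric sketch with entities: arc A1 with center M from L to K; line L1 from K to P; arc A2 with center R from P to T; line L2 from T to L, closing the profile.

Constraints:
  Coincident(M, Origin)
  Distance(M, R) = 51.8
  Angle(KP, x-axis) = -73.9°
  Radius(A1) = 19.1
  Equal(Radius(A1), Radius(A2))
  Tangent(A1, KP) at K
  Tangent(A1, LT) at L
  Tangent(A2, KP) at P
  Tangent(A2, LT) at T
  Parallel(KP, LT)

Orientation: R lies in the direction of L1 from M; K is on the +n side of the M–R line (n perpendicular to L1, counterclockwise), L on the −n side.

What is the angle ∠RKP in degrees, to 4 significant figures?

20.24°

The slot axis is L1's direction at -73.9°, so u = (cos -73.9°, sin -73.9°) = (0.2773, -0.9608) and n = (−sin -73.9°, cos -73.9°) = (0.9608, 0.2773). M is at the origin and R lies 51.8 along u from M, so R = 51.8·u = (14.36, -49.77). Tangency of A1 to both parallel lines with radius 19.1 puts K and L at M ± 19.1·n: K = (18.35, 5.297), L = (-18.35, -5.297). Equal radii place P and T the same way about R: P = R + 19.1·n = (32.72, -44.47), T = R − 19.1·n = (-3.986, -55.07). Then cos ∠RKP = KR·KP / (|KR||KP|), giving 20.24°.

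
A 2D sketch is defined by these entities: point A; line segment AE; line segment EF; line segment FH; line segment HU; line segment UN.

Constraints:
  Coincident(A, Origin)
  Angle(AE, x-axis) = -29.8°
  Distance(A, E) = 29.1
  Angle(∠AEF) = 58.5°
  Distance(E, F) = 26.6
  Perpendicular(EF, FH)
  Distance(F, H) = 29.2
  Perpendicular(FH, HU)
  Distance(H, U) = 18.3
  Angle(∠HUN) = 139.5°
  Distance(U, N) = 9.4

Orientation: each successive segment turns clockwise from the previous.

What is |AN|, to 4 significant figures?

14.16

A is at the origin; AE runs at -29.8° with length 29.1, so E = (25.25, -14.46). ∠AEF = 58.5° gives EF at -151.3° from the x-axis; with |EF| = 26.6, F = (1.920, -27.24). EF is perpendicular to FH, so FH runs at 118.7°; with |FH| = 29.2, H = (-12.10, -1.623). The perpendicularity gives HU at right angles to FH, so HU runs at 28.70°; with |HU| = 18.3, U = (3.949, 7.165). ∠HUN = 139.5° gives UN at -11.80° from the x-axis; with |UN| = 9.4, N = (13.15, 5.243). Then |AN| = |N − A| = 14.16.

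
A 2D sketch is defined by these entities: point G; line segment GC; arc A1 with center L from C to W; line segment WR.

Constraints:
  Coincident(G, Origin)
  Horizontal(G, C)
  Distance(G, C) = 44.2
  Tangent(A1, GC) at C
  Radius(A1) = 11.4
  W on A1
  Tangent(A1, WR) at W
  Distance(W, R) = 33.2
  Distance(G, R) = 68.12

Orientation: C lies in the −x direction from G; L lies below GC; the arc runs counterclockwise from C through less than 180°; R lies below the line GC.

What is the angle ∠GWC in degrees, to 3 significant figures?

36.1°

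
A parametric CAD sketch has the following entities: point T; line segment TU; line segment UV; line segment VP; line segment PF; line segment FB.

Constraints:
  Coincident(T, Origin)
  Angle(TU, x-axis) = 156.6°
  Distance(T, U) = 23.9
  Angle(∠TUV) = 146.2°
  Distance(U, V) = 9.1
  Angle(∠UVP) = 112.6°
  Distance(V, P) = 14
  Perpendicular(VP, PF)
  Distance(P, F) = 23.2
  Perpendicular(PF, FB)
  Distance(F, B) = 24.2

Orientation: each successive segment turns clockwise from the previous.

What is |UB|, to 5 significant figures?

16.246

T is at the origin; TU runs at 156.6° with length 23.9, so U = (-21.934, 9.4918). ∠TUV = 146.2° gives UV at 122.80° from the x-axis; with |UV| = 9.1, V = (-26.864, 17.141). ∠UVP = 112.6° gives VP at 55.400° from the x-axis; with |VP| = 14.0, P = (-18.914, 28.665). VP ⟂ PF, so PF runs at -34.600°; with |PF| = 23.2, F = (0.18270, 15.491). PF is perpendicular to FB, so FB runs at -124.60°; with |FB| = 24.2, B = (-13.559, -4.4290). Then |UB| = |B − U| = 16.246.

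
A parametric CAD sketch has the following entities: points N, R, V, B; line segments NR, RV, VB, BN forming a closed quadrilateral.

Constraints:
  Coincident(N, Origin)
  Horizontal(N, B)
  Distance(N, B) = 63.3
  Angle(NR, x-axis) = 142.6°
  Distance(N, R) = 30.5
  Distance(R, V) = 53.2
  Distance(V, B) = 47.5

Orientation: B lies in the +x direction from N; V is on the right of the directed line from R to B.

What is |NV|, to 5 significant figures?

22.701

Checks: |RV| = 53.20 ✓; |VB| = 47.50 ✓.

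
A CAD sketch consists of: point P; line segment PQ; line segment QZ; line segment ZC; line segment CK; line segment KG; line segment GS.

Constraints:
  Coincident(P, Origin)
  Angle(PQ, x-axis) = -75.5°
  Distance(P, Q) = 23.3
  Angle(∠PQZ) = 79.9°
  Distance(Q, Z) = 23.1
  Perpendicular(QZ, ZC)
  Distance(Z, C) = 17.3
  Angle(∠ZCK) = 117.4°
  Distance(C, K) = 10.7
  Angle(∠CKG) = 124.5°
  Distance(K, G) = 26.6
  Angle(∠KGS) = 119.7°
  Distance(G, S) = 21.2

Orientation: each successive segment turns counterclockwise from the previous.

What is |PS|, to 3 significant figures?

37.4

P is at the origin; PQ runs at -75.5° with length 23.3, so Q = (5.83, -22.6). ∠PQZ = 79.9° gives QZ at 24.6° from the x-axis; with |QZ| = 23.1, Z = (26.8, -12.9). The perpendicularity gives ZC at right angles to QZ, so ZC runs at 115°; with |ZC| = 17.3, C = (19.6, 2.79). ∠ZCK = 117.4° gives CK at 177° from the x-axis; with |CK| = 10.7, K = (8.95, 3.31). ∠CKG = 124.5° gives KG at -127° from the x-axis; with |KG| = 26.6, G = (-7.17, -17.8). ∠KGS = 119.7° gives GS at -67.0° from the x-axis; with |GS| = 21.2, S = (1.11, -37.4). Then |PS| = |S − P| = 37.4.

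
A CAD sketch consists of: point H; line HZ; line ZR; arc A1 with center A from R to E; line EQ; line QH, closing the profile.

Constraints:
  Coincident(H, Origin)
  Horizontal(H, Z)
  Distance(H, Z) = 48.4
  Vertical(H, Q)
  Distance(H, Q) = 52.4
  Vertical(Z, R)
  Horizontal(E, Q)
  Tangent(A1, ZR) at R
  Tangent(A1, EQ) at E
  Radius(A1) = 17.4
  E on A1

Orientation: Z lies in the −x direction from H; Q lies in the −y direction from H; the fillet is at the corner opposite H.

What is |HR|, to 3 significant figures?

59.7

The virtual corner opposite H is at (-48.4, -52.4). The tangent condition forces AR to be normal to ZR and since A1 is tangent to EQ there, AE ⟂ EQ, with radius 17.4, so the center A sits 17.4 in from both sides at A = (-31.0, -35.0). That places the tangent points at R = (-48.4, -35.0) on ZR and E = (-31.0, -52.4) on EQ. Then |HR| = |R − H| = 59.7.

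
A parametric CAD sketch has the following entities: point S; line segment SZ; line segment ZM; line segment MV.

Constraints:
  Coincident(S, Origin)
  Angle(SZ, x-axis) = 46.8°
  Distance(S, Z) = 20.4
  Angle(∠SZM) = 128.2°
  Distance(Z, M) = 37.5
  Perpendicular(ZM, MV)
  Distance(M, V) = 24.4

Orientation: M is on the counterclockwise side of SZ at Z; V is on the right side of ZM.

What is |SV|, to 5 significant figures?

64.392

S is at the origin; SZ runs at 46.8° with length 20.4, so Z = 20.4·(cos 46.8°, sin 46.8°) = (13.965, 14.871). ∠SZM = 128.2°, so ZM runs at 46.8° + (180° − 128.2°) = 98.600° from the x-axis; with |ZM| = 37.5, M = Z + 37.5·(cos 98.600°, sin 98.600°) = (8.3572, 51.949). ZM is perpendicular to MV; with |MV| = 24.4 on the right of ZM, V = M + 24.4·(0.98876, 0.14954) = (32.483, 55.598). Then |SV| = |V − S| = 64.392.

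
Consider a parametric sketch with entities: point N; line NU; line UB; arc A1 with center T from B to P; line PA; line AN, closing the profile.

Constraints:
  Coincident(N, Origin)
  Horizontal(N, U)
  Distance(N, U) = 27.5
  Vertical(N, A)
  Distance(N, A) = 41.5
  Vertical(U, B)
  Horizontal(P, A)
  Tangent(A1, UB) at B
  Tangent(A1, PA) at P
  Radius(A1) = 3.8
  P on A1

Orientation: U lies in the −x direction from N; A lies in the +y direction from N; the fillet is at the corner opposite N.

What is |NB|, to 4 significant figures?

46.66

The virtual corner opposite N is at (-27.50, 41.50). The tangent condition forces TB to be normal to UB and tangency of A1 to PA means the radius TP is perpendicular to PA, with radius 3.8, so the center T sits 3.8 in from both sides at T = (-23.70, 37.70). That places the tangent points at B = (-27.50, 37.70) on UB and P = (-23.70, 41.50) on PA. Then |NB| = |B − N| = 46.66.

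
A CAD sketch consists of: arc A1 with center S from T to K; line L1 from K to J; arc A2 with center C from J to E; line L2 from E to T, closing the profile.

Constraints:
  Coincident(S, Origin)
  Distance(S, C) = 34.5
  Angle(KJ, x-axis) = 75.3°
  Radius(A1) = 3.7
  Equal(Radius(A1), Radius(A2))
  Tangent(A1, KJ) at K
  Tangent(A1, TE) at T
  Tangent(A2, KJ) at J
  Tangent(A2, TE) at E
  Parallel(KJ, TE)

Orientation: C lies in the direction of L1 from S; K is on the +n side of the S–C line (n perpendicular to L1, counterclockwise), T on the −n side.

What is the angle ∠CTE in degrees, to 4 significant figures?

6.121°

Tangency of A1 to both parallel lines with radius 3.7 puts K and T at S ± 3.7·n: K = (-3.579, 0.9389), T = (3.579, -0.9389). Equal radii place J and E the same way about C: J = C + 3.7·n = (5.176, 34.31), E = C − 3.7·n = (12.33, 32.43). Then cos ∠CTE = TC·TE / (|TC||TE|), giving 6.121°.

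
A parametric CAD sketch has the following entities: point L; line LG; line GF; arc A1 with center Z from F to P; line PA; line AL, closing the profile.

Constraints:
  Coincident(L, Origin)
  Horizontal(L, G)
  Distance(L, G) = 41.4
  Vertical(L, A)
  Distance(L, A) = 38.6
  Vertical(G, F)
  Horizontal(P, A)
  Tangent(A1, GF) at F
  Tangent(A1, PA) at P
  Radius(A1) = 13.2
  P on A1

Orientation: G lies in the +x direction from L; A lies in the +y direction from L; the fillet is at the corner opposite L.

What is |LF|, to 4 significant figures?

48.57

The virtual corner opposite L is at (41.40, 38.60). Tangency of A1 to GF means the radius ZF is perpendicular to GF and the tangent condition forces ZP to be normal to PA, with radius 13.2, so the center Z sits 13.2 in from both sides at Z = (28.20, 25.40). That places the tangent points at F = (41.40, 25.40) on GF and P = (28.20, 38.60) on PA. Then |LF| = |F − L| = 48.57.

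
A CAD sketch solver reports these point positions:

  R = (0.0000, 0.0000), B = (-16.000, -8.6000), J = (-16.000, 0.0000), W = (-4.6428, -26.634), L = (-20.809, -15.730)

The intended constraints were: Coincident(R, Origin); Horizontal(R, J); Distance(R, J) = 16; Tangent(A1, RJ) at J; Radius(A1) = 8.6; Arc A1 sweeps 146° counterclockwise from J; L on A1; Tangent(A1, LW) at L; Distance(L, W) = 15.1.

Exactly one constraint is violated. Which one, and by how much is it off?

Distance(L, W) = 15.1 — off by 4.40.

R = (0.00, 0.00) ✓; R.y = 0.00, J.y = 0.00 ✓; |RJ| = 16.00 ✓; ∠(BJ, JR) = 90.00° ✓; |BJ| = 8.600 ✓; bearing(B→L) − bearing(B→J) = 146.0° ✓; |BL| = 8.600 ✓; ∠(BL, LW) = 90.00° ✓; |LW| = 19.50 ✗.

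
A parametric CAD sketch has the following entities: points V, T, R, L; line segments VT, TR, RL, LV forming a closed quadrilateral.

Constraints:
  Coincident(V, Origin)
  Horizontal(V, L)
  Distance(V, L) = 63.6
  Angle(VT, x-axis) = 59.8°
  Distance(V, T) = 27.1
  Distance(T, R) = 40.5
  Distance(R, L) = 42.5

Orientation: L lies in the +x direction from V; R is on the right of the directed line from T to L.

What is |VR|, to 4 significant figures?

28.77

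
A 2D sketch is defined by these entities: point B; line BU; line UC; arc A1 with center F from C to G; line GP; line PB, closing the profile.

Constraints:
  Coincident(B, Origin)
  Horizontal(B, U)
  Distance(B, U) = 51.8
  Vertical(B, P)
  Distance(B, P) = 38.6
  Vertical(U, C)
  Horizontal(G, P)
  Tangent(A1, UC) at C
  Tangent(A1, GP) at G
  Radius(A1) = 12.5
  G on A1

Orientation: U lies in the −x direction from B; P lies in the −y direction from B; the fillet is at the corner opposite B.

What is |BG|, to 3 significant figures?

55.1

The virtual corner opposite B is at (-51.8, -38.6). A1 meets UC tangentially, so FC is at right angles to UC and since A1 is tangent to GP there, FG ⟂ GP, with radius 12.5, so the center F sits 12.5 in from both sides at F = (-39.3, -26.1). That places the tangent points at C = (-51.8, -26.1) on UC and G = (-39.3, -38.6) on GP. Then |BG| = |G − B| = 55.1.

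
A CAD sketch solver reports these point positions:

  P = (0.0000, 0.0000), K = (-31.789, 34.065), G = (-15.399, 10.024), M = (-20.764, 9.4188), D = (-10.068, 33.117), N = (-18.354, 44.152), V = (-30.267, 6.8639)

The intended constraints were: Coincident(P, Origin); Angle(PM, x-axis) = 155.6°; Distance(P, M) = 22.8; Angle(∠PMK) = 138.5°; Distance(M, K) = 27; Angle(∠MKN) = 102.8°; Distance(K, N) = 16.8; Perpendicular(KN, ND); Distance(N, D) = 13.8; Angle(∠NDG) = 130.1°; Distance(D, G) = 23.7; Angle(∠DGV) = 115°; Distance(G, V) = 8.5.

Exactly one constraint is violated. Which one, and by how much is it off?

Distance(G, V) = 8.5 — off by 6.70.

P = (0.00, 0.00) ✓; PM at 155.6° ✓; |PM| = 22.80 ✓; ∠PMK = 138.5° ✓; |MK| = 27.00 ✓; ∠MKN = 102.8° ✓; |KN| = 16.80 ✓; ∠(KN, ND) = 90.00° ✓; |ND| = 13.80 ✓; ∠NDG = 130.1° ✓; |DG| = 23.70 ✓; ∠DGV = 115.0° ✓; |GV| = 15.20 ✗.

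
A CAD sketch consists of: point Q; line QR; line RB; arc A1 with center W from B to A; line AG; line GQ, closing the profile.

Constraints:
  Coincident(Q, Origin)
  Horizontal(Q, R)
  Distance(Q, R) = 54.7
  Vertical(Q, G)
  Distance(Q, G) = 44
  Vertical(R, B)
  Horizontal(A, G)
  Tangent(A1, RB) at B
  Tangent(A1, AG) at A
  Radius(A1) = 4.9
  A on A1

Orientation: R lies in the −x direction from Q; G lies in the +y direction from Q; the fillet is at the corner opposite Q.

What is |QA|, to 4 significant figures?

66.45

Q is at the origin; Q and R share the same y with |QR| = 54.7 and R on the −x side, so R = (-54.70, 0.000). Q and G share the same x with |QG| = 44.0 and G on the +y side, so G = (0.000, 44.00). The virtual corner opposite Q is at (-54.70, 44.00). Since A1 is tangent to RB there, WB ⟂ RB and A1 meets AG tangentially, so WA is at right angles to AG, with radius 4.9, so the center W sits 4.9 in from both sides at W = (-49.80, 39.10). That places the tangent points at B = (-54.70, 39.10) on RB and A = (-49.80, 44.00) on AG. Then |QA| = |A − Q| = 66.45.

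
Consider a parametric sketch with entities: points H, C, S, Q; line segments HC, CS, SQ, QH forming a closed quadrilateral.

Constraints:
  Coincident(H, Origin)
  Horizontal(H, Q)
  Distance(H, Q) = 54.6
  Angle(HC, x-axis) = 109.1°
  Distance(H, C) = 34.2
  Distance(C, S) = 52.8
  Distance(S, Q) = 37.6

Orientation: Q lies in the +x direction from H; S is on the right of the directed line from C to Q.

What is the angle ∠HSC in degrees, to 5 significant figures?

24.597°

Checks: |CS| = 52.80 ✓; |SQ| = 37.60 ✓.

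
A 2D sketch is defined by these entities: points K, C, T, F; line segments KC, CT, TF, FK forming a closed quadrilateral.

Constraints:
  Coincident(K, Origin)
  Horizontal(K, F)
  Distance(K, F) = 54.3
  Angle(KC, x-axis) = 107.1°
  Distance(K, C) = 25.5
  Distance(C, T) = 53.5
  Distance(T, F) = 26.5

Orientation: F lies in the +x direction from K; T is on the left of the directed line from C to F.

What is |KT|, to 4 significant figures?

52.43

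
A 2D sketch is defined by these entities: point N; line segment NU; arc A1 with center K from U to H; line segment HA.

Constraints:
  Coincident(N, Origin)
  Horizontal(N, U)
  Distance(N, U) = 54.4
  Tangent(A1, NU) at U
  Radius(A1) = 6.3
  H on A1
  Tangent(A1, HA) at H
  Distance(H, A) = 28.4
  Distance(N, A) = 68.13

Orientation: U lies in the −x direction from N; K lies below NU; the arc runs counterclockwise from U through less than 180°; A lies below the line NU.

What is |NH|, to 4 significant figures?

61.06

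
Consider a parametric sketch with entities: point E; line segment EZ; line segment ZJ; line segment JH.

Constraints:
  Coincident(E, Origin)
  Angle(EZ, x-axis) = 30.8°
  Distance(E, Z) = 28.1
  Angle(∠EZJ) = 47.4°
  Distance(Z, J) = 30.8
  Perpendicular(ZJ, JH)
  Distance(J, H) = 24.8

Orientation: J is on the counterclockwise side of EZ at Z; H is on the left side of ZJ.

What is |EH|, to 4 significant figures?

12.48

∠EZJ = 47.4°, so ZJ runs at 30.8° + (180° − 47.4°) = 163.4° from the x-axis; with |ZJ| = 30.8, J = Z + 30.8·(cos 163.4°, sin 163.4°) = (-5.380, 23.19). The perpendicularity gives JH at right angles to ZJ; with |JH| = 24.8 on the left of ZJ, H = J + 24.8·(-0.2857, -0.9583) = (-12.46, -0.5788). Then |EH| = |H − E| = 12.48.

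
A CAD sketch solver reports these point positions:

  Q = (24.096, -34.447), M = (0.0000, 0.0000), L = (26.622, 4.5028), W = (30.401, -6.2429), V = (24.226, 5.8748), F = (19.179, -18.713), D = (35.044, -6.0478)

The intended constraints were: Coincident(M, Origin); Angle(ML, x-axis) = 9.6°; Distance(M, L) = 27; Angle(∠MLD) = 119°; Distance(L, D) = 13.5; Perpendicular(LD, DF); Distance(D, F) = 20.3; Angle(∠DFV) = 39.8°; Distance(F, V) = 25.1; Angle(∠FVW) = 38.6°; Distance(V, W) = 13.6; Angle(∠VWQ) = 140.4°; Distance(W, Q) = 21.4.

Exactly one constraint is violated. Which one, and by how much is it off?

Distance(W, Q) = 21.4 — off by 7.50.

M = (0.00, 0.00) ✓; ML at 9.600° ✓; |ML| = 27.00 ✓; ∠MLD = 119.0° ✓; |LD| = 13.50 ✓; ∠(LD, DF) = 90.00° ✓; |DF| = 20.30 ✓; ∠DFV = 39.80° ✓; |FV| = 25.10 ✓; ∠FVW = 38.60° ✓; |VW| = 13.60 ✓; ∠VWQ = 140.4° ✓; |WQ| = 28.90 ✗.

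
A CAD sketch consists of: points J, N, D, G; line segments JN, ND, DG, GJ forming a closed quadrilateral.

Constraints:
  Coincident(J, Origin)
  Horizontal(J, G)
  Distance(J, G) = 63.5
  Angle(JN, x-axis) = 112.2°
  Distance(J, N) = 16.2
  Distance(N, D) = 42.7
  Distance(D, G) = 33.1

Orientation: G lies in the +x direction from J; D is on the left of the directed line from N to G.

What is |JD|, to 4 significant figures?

41.05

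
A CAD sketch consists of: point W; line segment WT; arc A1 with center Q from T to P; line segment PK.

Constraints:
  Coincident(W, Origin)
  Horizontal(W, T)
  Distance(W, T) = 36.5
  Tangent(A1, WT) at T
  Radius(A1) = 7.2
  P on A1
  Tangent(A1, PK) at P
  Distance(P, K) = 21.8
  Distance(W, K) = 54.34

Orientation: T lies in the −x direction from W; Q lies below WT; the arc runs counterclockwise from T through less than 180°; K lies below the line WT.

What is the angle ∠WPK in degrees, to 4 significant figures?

106.2°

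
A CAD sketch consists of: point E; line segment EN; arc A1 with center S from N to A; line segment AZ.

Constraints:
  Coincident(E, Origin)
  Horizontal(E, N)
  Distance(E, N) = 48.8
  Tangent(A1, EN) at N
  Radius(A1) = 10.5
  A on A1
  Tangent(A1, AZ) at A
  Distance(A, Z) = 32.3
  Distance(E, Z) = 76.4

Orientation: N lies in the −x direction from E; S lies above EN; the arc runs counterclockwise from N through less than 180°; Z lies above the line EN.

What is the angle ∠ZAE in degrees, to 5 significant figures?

159.65°

Checks: ∠(SN, NE) = 90.00° ✓; |SN| = 10.50 ✓; |SA| = 10.50 ✓; ∠(SA, AZ) = 90.00° ✓; |AZ| = 32.30 ✓; |EZ| = 76.40 ✓.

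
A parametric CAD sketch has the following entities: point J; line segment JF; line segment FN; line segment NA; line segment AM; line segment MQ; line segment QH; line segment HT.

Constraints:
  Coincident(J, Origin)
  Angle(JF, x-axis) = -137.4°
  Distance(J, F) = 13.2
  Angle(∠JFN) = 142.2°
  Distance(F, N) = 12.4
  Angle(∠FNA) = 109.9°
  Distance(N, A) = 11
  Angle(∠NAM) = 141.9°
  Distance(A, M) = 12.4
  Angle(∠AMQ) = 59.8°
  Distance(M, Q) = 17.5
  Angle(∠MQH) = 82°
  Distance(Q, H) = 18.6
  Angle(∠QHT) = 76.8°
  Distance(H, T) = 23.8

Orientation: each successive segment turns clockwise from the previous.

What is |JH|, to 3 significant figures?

28.2

∠AMQ = 59.8° gives MQ at -43.6° from the x-axis; with |MQ| = 17.5, Q = (-11.1, 0.0153). ∠MQH = 82.0° gives QH at -142° from the x-axis; with |QH| = 18.6, H = (-25.7, -11.5). Then |JH| = |H − J| = 28.2.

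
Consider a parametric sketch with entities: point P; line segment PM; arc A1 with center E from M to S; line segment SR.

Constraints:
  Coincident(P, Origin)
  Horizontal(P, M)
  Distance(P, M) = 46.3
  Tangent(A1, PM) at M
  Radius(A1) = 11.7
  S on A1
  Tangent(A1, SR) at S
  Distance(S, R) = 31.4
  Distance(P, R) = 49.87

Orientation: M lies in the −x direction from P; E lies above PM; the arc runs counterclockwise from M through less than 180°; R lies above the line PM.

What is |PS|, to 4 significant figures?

36.09

Checks: |EM| = 11.70 ✓; |ES| = 11.70 ✓; ∠(ES, SR) = 90.00° ✓; |SR| = 31.40 ✓; |PR| = 49.87 ✓.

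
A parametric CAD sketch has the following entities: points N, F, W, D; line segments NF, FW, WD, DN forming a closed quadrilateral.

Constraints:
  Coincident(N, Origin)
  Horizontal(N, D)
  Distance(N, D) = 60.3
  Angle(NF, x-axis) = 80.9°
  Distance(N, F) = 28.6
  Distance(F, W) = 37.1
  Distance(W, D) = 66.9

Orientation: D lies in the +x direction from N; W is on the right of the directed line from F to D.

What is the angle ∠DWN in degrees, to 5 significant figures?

43.305°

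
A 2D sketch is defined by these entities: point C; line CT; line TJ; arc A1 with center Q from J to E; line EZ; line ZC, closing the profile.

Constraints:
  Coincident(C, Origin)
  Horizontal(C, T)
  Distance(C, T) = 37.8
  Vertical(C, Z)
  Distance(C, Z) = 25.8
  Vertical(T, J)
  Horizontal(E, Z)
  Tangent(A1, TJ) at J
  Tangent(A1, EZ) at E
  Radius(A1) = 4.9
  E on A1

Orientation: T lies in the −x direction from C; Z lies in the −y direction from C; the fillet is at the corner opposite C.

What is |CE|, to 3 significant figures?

41.8

C is at the origin; C and T share the same y with |CT| = 37.8 and T on the −x side, so T = (-37.8, 0.00). CZ is vertical with |CZ| = 25.8 and Z on the −y side, so Z = (0.00, -25.8). The virtual corner opposite C is at (-37.8, -25.8). A1 meets TJ tangentially, so QJ is at right angles to TJ and A1 meets EZ tangentially, so QE is at right angles to EZ, with radius 4.9, so the center Q sits 4.9 in from both sides at Q = (-32.9, -20.9). That places the tangent points at J = (-37.8, -20.9) on TJ and E = (-32.9, -25.8) on EZ. Then |CE| = |E − C| = 41.8.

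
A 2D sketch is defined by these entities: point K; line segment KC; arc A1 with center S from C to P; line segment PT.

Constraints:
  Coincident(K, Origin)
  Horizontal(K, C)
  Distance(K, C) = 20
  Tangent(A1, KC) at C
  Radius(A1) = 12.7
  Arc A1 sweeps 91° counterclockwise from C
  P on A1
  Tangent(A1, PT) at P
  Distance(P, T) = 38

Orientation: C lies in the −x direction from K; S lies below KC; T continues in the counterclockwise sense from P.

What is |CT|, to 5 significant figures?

52.319

On A1, C sits at bearing 90° from S; a 91° counterclockwise sweep puts P at bearing 181°, so P = S + 12.7·(cos 181°, sin 181°) = (-32.698, -12.922). Since A1 is tangent to PT there, SP ⟂ PT, so PT runs along (−sin 181°, cos 181°); with |PT| = 38.0, T = (-32.035, -50.916). Then |CT| = |T − C| = 52.319.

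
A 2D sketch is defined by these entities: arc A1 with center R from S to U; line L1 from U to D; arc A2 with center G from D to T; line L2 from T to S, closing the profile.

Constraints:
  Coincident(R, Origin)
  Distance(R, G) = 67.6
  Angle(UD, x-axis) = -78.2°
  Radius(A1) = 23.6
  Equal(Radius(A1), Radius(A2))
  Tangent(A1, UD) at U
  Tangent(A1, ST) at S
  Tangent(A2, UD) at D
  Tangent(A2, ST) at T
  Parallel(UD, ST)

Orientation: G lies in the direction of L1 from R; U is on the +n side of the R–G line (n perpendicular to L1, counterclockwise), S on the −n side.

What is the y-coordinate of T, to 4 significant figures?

-71.00

The slot axis is L1's direction at -78.2°, so u = (cos -78.2°, sin -78.2°) = (0.2045, -0.9789) and n = (−sin -78.2°, cos -78.2°) = (0.9789, 0.2045). R is at the origin and G lies 67.6 along u from R, so G = 67.6·u = (13.82, -66.17). Tangency of A1 to both parallel lines with radius 23.6 puts U and S at R ± 23.6·n: U = (23.10, 4.826), S = (-23.10, -4.826). Equal radii place D and T the same way about G: D = G + 23.6·n = (36.93, -61.35), T = G − 23.6·n = (-9.277, -71.00). So T.y = -71.00.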